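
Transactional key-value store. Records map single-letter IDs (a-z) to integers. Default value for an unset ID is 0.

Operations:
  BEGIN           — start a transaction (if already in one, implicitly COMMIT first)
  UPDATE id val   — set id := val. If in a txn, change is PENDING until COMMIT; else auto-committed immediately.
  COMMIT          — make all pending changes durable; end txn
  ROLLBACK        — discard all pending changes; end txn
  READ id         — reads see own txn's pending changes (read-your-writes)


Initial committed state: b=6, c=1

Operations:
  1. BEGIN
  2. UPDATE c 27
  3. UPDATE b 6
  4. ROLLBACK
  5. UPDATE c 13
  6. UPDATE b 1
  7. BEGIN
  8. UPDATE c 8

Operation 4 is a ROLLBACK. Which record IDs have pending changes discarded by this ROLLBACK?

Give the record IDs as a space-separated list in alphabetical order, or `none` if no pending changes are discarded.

Initial committed: {b=6, c=1}
Op 1: BEGIN: in_txn=True, pending={}
Op 2: UPDATE c=27 (pending; pending now {c=27})
Op 3: UPDATE b=6 (pending; pending now {b=6, c=27})
Op 4: ROLLBACK: discarded pending ['b', 'c']; in_txn=False
Op 5: UPDATE c=13 (auto-commit; committed c=13)
Op 6: UPDATE b=1 (auto-commit; committed b=1)
Op 7: BEGIN: in_txn=True, pending={}
Op 8: UPDATE c=8 (pending; pending now {c=8})
ROLLBACK at op 4 discards: ['b', 'c']

Answer: b c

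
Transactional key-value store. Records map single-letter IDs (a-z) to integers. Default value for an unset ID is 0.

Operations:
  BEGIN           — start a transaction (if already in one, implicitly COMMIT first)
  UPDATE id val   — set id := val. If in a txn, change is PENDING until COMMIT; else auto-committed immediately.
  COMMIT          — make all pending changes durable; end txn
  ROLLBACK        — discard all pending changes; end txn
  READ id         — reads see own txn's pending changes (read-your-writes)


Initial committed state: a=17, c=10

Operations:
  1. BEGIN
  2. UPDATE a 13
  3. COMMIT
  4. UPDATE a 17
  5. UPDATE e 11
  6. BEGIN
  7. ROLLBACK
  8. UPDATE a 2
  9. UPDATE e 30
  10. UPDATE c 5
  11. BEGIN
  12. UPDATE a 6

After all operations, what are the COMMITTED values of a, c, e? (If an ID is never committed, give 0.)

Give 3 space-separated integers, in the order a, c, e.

Answer: 2 5 30

Derivation:
Initial committed: {a=17, c=10}
Op 1: BEGIN: in_txn=True, pending={}
Op 2: UPDATE a=13 (pending; pending now {a=13})
Op 3: COMMIT: merged ['a'] into committed; committed now {a=13, c=10}
Op 4: UPDATE a=17 (auto-commit; committed a=17)
Op 5: UPDATE e=11 (auto-commit; committed e=11)
Op 6: BEGIN: in_txn=True, pending={}
Op 7: ROLLBACK: discarded pending []; in_txn=False
Op 8: UPDATE a=2 (auto-commit; committed a=2)
Op 9: UPDATE e=30 (auto-commit; committed e=30)
Op 10: UPDATE c=5 (auto-commit; committed c=5)
Op 11: BEGIN: in_txn=True, pending={}
Op 12: UPDATE a=6 (pending; pending now {a=6})
Final committed: {a=2, c=5, e=30}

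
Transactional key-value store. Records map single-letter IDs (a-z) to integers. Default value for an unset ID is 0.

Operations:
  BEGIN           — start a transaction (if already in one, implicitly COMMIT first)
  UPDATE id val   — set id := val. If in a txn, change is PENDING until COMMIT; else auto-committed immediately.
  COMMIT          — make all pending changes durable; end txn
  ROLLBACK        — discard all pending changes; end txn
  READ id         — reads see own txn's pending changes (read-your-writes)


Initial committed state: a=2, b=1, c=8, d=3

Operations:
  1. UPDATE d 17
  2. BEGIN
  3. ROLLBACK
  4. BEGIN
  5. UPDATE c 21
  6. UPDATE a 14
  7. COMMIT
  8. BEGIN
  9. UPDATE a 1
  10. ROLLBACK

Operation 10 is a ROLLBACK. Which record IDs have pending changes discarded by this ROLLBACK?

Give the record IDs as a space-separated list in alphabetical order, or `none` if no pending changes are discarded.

Answer: a

Derivation:
Initial committed: {a=2, b=1, c=8, d=3}
Op 1: UPDATE d=17 (auto-commit; committed d=17)
Op 2: BEGIN: in_txn=True, pending={}
Op 3: ROLLBACK: discarded pending []; in_txn=False
Op 4: BEGIN: in_txn=True, pending={}
Op 5: UPDATE c=21 (pending; pending now {c=21})
Op 6: UPDATE a=14 (pending; pending now {a=14, c=21})
Op 7: COMMIT: merged ['a', 'c'] into committed; committed now {a=14, b=1, c=21, d=17}
Op 8: BEGIN: in_txn=True, pending={}
Op 9: UPDATE a=1 (pending; pending now {a=1})
Op 10: ROLLBACK: discarded pending ['a']; in_txn=False
ROLLBACK at op 10 discards: ['a']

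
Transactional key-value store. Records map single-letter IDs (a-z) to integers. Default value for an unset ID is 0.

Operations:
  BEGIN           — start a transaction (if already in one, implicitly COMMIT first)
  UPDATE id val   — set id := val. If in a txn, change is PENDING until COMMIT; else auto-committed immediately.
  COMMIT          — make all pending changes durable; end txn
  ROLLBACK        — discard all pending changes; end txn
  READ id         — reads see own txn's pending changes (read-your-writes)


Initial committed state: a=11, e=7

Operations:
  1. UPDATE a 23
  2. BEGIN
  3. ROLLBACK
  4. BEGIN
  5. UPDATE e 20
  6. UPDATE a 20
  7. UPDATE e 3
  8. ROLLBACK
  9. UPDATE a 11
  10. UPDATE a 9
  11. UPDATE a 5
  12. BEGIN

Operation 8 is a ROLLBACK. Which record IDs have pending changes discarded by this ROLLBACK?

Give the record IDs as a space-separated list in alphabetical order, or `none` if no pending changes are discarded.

Answer: a e

Derivation:
Initial committed: {a=11, e=7}
Op 1: UPDATE a=23 (auto-commit; committed a=23)
Op 2: BEGIN: in_txn=True, pending={}
Op 3: ROLLBACK: discarded pending []; in_txn=False
Op 4: BEGIN: in_txn=True, pending={}
Op 5: UPDATE e=20 (pending; pending now {e=20})
Op 6: UPDATE a=20 (pending; pending now {a=20, e=20})
Op 7: UPDATE e=3 (pending; pending now {a=20, e=3})
Op 8: ROLLBACK: discarded pending ['a', 'e']; in_txn=False
Op 9: UPDATE a=11 (auto-commit; committed a=11)
Op 10: UPDATE a=9 (auto-commit; committed a=9)
Op 11: UPDATE a=5 (auto-commit; committed a=5)
Op 12: BEGIN: in_txn=True, pending={}
ROLLBACK at op 8 discards: ['a', 'e']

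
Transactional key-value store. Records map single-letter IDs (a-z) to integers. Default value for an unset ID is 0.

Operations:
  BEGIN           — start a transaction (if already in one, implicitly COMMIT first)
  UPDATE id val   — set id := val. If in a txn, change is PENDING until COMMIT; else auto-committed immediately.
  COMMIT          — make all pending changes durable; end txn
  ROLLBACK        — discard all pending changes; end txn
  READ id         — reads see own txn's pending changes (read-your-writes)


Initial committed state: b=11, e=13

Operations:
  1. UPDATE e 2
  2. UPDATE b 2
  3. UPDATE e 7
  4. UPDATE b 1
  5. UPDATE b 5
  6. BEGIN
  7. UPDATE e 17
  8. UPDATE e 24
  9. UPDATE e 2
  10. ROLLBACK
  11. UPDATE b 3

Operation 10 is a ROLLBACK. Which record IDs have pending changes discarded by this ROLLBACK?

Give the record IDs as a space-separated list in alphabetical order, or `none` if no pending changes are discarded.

Answer: e

Derivation:
Initial committed: {b=11, e=13}
Op 1: UPDATE e=2 (auto-commit; committed e=2)
Op 2: UPDATE b=2 (auto-commit; committed b=2)
Op 3: UPDATE e=7 (auto-commit; committed e=7)
Op 4: UPDATE b=1 (auto-commit; committed b=1)
Op 5: UPDATE b=5 (auto-commit; committed b=5)
Op 6: BEGIN: in_txn=True, pending={}
Op 7: UPDATE e=17 (pending; pending now {e=17})
Op 8: UPDATE e=24 (pending; pending now {e=24})
Op 9: UPDATE e=2 (pending; pending now {e=2})
Op 10: ROLLBACK: discarded pending ['e']; in_txn=False
Op 11: UPDATE b=3 (auto-commit; committed b=3)
ROLLBACK at op 10 discards: ['e']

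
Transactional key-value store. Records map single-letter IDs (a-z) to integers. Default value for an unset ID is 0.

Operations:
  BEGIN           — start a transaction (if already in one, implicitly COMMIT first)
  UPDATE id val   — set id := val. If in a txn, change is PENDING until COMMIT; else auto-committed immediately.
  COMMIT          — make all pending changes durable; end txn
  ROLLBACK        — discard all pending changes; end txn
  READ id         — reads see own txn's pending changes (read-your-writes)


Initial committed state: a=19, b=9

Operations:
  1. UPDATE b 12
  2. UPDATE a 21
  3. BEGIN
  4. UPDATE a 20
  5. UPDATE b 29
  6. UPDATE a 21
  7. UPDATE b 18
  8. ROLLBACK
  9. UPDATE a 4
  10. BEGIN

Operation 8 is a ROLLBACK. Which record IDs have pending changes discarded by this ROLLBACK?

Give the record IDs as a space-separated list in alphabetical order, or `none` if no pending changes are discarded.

Answer: a b

Derivation:
Initial committed: {a=19, b=9}
Op 1: UPDATE b=12 (auto-commit; committed b=12)
Op 2: UPDATE a=21 (auto-commit; committed a=21)
Op 3: BEGIN: in_txn=True, pending={}
Op 4: UPDATE a=20 (pending; pending now {a=20})
Op 5: UPDATE b=29 (pending; pending now {a=20, b=29})
Op 6: UPDATE a=21 (pending; pending now {a=21, b=29})
Op 7: UPDATE b=18 (pending; pending now {a=21, b=18})
Op 8: ROLLBACK: discarded pending ['a', 'b']; in_txn=False
Op 9: UPDATE a=4 (auto-commit; committed a=4)
Op 10: BEGIN: in_txn=True, pending={}
ROLLBACK at op 8 discards: ['a', 'b']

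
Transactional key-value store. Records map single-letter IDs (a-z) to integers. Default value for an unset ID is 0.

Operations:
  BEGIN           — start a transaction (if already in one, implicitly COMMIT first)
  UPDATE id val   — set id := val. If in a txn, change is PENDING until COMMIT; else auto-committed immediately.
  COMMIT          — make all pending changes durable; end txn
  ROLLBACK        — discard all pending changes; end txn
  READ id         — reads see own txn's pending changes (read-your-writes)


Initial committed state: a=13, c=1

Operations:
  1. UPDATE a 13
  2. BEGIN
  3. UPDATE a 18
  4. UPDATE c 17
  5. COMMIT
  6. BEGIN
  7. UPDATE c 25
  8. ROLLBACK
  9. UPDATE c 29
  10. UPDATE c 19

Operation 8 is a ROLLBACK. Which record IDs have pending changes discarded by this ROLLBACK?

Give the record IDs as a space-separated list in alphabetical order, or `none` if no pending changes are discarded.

Answer: c

Derivation:
Initial committed: {a=13, c=1}
Op 1: UPDATE a=13 (auto-commit; committed a=13)
Op 2: BEGIN: in_txn=True, pending={}
Op 3: UPDATE a=18 (pending; pending now {a=18})
Op 4: UPDATE c=17 (pending; pending now {a=18, c=17})
Op 5: COMMIT: merged ['a', 'c'] into committed; committed now {a=18, c=17}
Op 6: BEGIN: in_txn=True, pending={}
Op 7: UPDATE c=25 (pending; pending now {c=25})
Op 8: ROLLBACK: discarded pending ['c']; in_txn=False
Op 9: UPDATE c=29 (auto-commit; committed c=29)
Op 10: UPDATE c=19 (auto-commit; committed c=19)
ROLLBACK at op 8 discards: ['c']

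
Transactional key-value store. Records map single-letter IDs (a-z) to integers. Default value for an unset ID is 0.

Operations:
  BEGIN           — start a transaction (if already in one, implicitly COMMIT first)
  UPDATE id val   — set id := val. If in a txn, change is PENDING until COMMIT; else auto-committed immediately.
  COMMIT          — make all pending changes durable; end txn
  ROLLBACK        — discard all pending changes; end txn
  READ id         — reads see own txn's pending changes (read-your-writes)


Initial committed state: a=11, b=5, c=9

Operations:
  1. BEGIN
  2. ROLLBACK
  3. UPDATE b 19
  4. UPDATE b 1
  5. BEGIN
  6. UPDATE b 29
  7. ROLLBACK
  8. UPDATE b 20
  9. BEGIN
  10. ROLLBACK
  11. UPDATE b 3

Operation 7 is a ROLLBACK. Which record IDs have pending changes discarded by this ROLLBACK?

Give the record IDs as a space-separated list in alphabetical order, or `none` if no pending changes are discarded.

Initial committed: {a=11, b=5, c=9}
Op 1: BEGIN: in_txn=True, pending={}
Op 2: ROLLBACK: discarded pending []; in_txn=False
Op 3: UPDATE b=19 (auto-commit; committed b=19)
Op 4: UPDATE b=1 (auto-commit; committed b=1)
Op 5: BEGIN: in_txn=True, pending={}
Op 6: UPDATE b=29 (pending; pending now {b=29})
Op 7: ROLLBACK: discarded pending ['b']; in_txn=False
Op 8: UPDATE b=20 (auto-commit; committed b=20)
Op 9: BEGIN: in_txn=True, pending={}
Op 10: ROLLBACK: discarded pending []; in_txn=False
Op 11: UPDATE b=3 (auto-commit; committed b=3)
ROLLBACK at op 7 discards: ['b']

Answer: b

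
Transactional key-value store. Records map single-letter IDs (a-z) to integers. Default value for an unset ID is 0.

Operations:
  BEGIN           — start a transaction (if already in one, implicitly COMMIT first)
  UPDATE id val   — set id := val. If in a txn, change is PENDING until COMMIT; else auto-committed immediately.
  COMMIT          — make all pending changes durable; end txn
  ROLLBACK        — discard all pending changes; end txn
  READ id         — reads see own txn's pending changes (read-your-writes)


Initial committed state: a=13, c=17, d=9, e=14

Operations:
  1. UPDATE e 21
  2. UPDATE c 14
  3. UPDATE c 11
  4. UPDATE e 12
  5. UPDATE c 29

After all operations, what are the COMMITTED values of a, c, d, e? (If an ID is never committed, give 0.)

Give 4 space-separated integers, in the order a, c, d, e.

Answer: 13 29 9 12

Derivation:
Initial committed: {a=13, c=17, d=9, e=14}
Op 1: UPDATE e=21 (auto-commit; committed e=21)
Op 2: UPDATE c=14 (auto-commit; committed c=14)
Op 3: UPDATE c=11 (auto-commit; committed c=11)
Op 4: UPDATE e=12 (auto-commit; committed e=12)
Op 5: UPDATE c=29 (auto-commit; committed c=29)
Final committed: {a=13, c=29, d=9, e=12}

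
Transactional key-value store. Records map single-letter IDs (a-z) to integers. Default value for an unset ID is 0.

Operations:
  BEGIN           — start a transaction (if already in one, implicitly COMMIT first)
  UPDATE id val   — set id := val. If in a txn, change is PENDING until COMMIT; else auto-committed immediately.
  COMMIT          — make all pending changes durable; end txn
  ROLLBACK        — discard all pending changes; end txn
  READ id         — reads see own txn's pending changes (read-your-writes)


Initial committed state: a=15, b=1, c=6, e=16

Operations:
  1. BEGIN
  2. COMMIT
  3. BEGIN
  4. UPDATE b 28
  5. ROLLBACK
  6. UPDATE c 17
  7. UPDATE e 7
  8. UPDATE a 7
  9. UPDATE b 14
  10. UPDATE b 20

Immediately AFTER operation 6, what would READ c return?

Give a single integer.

Answer: 17

Derivation:
Initial committed: {a=15, b=1, c=6, e=16}
Op 1: BEGIN: in_txn=True, pending={}
Op 2: COMMIT: merged [] into committed; committed now {a=15, b=1, c=6, e=16}
Op 3: BEGIN: in_txn=True, pending={}
Op 4: UPDATE b=28 (pending; pending now {b=28})
Op 5: ROLLBACK: discarded pending ['b']; in_txn=False
Op 6: UPDATE c=17 (auto-commit; committed c=17)
After op 6: visible(c) = 17 (pending={}, committed={a=15, b=1, c=17, e=16})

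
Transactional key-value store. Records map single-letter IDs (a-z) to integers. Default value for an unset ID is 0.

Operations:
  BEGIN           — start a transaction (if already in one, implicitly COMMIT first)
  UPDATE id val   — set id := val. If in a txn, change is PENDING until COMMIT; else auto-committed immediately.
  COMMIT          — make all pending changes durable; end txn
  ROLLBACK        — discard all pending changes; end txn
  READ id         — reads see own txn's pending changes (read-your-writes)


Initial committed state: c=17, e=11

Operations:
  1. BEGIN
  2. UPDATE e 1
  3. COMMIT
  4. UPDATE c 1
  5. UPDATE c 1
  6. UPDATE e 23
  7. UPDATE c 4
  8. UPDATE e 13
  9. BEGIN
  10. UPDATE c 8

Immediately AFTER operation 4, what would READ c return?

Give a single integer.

Initial committed: {c=17, e=11}
Op 1: BEGIN: in_txn=True, pending={}
Op 2: UPDATE e=1 (pending; pending now {e=1})
Op 3: COMMIT: merged ['e'] into committed; committed now {c=17, e=1}
Op 4: UPDATE c=1 (auto-commit; committed c=1)
After op 4: visible(c) = 1 (pending={}, committed={c=1, e=1})

Answer: 1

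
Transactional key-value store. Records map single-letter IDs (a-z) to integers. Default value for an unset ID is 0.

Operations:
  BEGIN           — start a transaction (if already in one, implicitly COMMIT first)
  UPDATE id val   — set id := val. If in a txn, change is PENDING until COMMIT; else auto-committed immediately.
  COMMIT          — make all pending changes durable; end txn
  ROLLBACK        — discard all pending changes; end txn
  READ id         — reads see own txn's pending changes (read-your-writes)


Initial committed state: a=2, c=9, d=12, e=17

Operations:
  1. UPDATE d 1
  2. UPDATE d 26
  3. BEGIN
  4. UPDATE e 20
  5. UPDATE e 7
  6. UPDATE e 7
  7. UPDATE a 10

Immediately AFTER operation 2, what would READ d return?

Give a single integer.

Answer: 26

Derivation:
Initial committed: {a=2, c=9, d=12, e=17}
Op 1: UPDATE d=1 (auto-commit; committed d=1)
Op 2: UPDATE d=26 (auto-commit; committed d=26)
After op 2: visible(d) = 26 (pending={}, committed={a=2, c=9, d=26, e=17})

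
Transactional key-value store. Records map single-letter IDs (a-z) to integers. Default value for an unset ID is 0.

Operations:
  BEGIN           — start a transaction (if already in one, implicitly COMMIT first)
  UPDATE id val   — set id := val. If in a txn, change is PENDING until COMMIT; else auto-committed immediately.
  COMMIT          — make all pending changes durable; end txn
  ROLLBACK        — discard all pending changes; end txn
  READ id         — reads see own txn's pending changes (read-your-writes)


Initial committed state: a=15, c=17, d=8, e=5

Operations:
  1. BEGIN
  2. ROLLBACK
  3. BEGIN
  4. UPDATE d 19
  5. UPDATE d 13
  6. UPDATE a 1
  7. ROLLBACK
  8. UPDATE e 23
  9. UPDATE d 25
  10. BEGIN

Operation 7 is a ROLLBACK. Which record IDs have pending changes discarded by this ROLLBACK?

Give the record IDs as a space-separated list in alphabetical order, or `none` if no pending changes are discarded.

Initial committed: {a=15, c=17, d=8, e=5}
Op 1: BEGIN: in_txn=True, pending={}
Op 2: ROLLBACK: discarded pending []; in_txn=False
Op 3: BEGIN: in_txn=True, pending={}
Op 4: UPDATE d=19 (pending; pending now {d=19})
Op 5: UPDATE d=13 (pending; pending now {d=13})
Op 6: UPDATE a=1 (pending; pending now {a=1, d=13})
Op 7: ROLLBACK: discarded pending ['a', 'd']; in_txn=False
Op 8: UPDATE e=23 (auto-commit; committed e=23)
Op 9: UPDATE d=25 (auto-commit; committed d=25)
Op 10: BEGIN: in_txn=True, pending={}
ROLLBACK at op 7 discards: ['a', 'd']

Answer: a d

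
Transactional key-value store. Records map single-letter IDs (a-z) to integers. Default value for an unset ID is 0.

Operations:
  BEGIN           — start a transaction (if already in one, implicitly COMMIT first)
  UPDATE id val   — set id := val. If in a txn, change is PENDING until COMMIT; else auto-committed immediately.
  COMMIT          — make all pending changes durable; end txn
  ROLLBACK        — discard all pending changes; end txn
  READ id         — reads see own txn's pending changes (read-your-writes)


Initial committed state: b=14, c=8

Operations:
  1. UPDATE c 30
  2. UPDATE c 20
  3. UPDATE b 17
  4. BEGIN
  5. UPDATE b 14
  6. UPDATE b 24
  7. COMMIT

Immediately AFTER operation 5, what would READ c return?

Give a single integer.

Answer: 20

Derivation:
Initial committed: {b=14, c=8}
Op 1: UPDATE c=30 (auto-commit; committed c=30)
Op 2: UPDATE c=20 (auto-commit; committed c=20)
Op 3: UPDATE b=17 (auto-commit; committed b=17)
Op 4: BEGIN: in_txn=True, pending={}
Op 5: UPDATE b=14 (pending; pending now {b=14})
After op 5: visible(c) = 20 (pending={b=14}, committed={b=17, c=20})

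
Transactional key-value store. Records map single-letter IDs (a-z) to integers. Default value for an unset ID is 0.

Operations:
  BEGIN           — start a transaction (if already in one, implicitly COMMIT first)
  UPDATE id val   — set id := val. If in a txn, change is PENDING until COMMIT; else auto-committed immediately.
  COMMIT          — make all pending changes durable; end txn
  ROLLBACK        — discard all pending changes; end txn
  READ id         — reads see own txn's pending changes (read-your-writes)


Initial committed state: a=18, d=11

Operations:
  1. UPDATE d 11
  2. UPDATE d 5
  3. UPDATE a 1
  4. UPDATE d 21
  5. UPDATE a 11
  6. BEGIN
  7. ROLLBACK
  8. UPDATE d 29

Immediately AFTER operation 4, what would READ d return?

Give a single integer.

Initial committed: {a=18, d=11}
Op 1: UPDATE d=11 (auto-commit; committed d=11)
Op 2: UPDATE d=5 (auto-commit; committed d=5)
Op 3: UPDATE a=1 (auto-commit; committed a=1)
Op 4: UPDATE d=21 (auto-commit; committed d=21)
After op 4: visible(d) = 21 (pending={}, committed={a=1, d=21})

Answer: 21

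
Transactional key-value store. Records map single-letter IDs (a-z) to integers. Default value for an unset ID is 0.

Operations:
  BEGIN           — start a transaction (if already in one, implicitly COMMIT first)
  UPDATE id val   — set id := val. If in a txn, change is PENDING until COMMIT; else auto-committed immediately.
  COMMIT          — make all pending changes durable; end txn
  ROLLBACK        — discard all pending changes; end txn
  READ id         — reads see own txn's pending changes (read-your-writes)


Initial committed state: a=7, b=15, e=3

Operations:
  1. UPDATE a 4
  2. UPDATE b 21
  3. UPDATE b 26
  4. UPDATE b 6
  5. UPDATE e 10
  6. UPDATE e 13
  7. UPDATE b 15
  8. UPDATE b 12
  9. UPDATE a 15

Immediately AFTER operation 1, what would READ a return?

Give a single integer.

Initial committed: {a=7, b=15, e=3}
Op 1: UPDATE a=4 (auto-commit; committed a=4)
After op 1: visible(a) = 4 (pending={}, committed={a=4, b=15, e=3})

Answer: 4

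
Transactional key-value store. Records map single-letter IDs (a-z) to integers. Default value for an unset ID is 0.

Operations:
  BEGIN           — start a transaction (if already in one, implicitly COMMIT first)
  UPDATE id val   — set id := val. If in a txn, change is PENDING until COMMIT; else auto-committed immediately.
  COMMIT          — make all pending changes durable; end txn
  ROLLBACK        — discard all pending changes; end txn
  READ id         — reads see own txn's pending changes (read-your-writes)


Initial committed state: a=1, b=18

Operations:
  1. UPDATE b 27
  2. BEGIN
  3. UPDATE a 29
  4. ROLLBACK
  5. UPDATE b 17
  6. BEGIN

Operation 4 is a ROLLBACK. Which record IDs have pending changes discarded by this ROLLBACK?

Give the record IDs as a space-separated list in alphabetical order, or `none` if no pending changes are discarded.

Initial committed: {a=1, b=18}
Op 1: UPDATE b=27 (auto-commit; committed b=27)
Op 2: BEGIN: in_txn=True, pending={}
Op 3: UPDATE a=29 (pending; pending now {a=29})
Op 4: ROLLBACK: discarded pending ['a']; in_txn=False
Op 5: UPDATE b=17 (auto-commit; committed b=17)
Op 6: BEGIN: in_txn=True, pending={}
ROLLBACK at op 4 discards: ['a']

Answer: a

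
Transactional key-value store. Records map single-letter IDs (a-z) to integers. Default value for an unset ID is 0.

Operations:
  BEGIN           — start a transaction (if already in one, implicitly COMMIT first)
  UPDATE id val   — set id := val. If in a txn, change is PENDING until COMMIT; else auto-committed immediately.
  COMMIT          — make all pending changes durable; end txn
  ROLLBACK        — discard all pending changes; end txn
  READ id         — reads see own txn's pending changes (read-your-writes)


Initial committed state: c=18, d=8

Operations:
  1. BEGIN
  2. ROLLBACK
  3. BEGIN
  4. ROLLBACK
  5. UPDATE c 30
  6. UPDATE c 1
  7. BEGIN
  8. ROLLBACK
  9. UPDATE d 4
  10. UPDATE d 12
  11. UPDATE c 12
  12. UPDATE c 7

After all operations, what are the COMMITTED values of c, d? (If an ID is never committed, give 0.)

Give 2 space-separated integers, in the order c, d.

Initial committed: {c=18, d=8}
Op 1: BEGIN: in_txn=True, pending={}
Op 2: ROLLBACK: discarded pending []; in_txn=False
Op 3: BEGIN: in_txn=True, pending={}
Op 4: ROLLBACK: discarded pending []; in_txn=False
Op 5: UPDATE c=30 (auto-commit; committed c=30)
Op 6: UPDATE c=1 (auto-commit; committed c=1)
Op 7: BEGIN: in_txn=True, pending={}
Op 8: ROLLBACK: discarded pending []; in_txn=False
Op 9: UPDATE d=4 (auto-commit; committed d=4)
Op 10: UPDATE d=12 (auto-commit; committed d=12)
Op 11: UPDATE c=12 (auto-commit; committed c=12)
Op 12: UPDATE c=7 (auto-commit; committed c=7)
Final committed: {c=7, d=12}

Answer: 7 12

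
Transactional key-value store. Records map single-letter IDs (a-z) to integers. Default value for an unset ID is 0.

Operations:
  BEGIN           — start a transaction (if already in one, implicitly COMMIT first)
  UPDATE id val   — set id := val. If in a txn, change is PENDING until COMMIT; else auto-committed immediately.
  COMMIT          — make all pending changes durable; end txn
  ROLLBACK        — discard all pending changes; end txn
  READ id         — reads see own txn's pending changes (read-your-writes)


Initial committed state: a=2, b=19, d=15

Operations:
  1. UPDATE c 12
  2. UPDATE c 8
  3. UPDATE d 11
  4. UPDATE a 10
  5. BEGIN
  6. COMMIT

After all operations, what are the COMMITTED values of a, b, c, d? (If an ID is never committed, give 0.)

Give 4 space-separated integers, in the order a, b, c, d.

Initial committed: {a=2, b=19, d=15}
Op 1: UPDATE c=12 (auto-commit; committed c=12)
Op 2: UPDATE c=8 (auto-commit; committed c=8)
Op 3: UPDATE d=11 (auto-commit; committed d=11)
Op 4: UPDATE a=10 (auto-commit; committed a=10)
Op 5: BEGIN: in_txn=True, pending={}
Op 6: COMMIT: merged [] into committed; committed now {a=10, b=19, c=8, d=11}
Final committed: {a=10, b=19, c=8, d=11}

Answer: 10 19 8 11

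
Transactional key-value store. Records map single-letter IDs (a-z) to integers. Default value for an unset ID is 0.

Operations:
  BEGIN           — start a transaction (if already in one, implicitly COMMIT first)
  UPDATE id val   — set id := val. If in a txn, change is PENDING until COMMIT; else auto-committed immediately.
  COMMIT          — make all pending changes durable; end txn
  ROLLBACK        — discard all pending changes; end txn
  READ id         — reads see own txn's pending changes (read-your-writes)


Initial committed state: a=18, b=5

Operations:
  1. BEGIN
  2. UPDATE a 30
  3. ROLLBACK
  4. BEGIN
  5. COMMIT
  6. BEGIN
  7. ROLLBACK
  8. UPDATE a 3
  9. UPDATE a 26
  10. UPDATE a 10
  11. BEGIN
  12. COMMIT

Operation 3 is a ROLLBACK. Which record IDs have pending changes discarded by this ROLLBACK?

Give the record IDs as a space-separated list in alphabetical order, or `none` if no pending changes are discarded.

Initial committed: {a=18, b=5}
Op 1: BEGIN: in_txn=True, pending={}
Op 2: UPDATE a=30 (pending; pending now {a=30})
Op 3: ROLLBACK: discarded pending ['a']; in_txn=False
Op 4: BEGIN: in_txn=True, pending={}
Op 5: COMMIT: merged [] into committed; committed now {a=18, b=5}
Op 6: BEGIN: in_txn=True, pending={}
Op 7: ROLLBACK: discarded pending []; in_txn=False
Op 8: UPDATE a=3 (auto-commit; committed a=3)
Op 9: UPDATE a=26 (auto-commit; committed a=26)
Op 10: UPDATE a=10 (auto-commit; committed a=10)
Op 11: BEGIN: in_txn=True, pending={}
Op 12: COMMIT: merged [] into committed; committed now {a=10, b=5}
ROLLBACK at op 3 discards: ['a']

Answer: a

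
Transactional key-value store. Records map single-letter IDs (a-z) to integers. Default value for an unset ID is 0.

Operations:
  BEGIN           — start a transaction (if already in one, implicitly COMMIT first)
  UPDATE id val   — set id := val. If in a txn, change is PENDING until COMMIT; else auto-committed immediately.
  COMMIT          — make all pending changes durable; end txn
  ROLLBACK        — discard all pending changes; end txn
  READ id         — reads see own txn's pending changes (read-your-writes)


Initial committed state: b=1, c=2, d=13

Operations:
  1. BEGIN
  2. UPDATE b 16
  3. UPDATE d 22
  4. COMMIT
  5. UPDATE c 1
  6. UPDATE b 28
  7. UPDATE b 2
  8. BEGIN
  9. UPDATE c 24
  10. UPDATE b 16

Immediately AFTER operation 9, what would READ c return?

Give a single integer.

Initial committed: {b=1, c=2, d=13}
Op 1: BEGIN: in_txn=True, pending={}
Op 2: UPDATE b=16 (pending; pending now {b=16})
Op 3: UPDATE d=22 (pending; pending now {b=16, d=22})
Op 4: COMMIT: merged ['b', 'd'] into committed; committed now {b=16, c=2, d=22}
Op 5: UPDATE c=1 (auto-commit; committed c=1)
Op 6: UPDATE b=28 (auto-commit; committed b=28)
Op 7: UPDATE b=2 (auto-commit; committed b=2)
Op 8: BEGIN: in_txn=True, pending={}
Op 9: UPDATE c=24 (pending; pending now {c=24})
After op 9: visible(c) = 24 (pending={c=24}, committed={b=2, c=1, d=22})

Answer: 24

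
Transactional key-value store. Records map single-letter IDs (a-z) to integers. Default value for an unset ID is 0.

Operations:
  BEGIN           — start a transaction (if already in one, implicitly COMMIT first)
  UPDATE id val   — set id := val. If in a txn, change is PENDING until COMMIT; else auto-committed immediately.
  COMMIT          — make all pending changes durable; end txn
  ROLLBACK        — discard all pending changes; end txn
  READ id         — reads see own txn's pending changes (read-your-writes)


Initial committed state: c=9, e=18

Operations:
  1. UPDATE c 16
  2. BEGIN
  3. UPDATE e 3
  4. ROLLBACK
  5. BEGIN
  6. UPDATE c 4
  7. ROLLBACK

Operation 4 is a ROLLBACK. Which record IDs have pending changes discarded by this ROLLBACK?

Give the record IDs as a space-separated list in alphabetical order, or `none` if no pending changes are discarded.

Answer: e

Derivation:
Initial committed: {c=9, e=18}
Op 1: UPDATE c=16 (auto-commit; committed c=16)
Op 2: BEGIN: in_txn=True, pending={}
Op 3: UPDATE e=3 (pending; pending now {e=3})
Op 4: ROLLBACK: discarded pending ['e']; in_txn=False
Op 5: BEGIN: in_txn=True, pending={}
Op 6: UPDATE c=4 (pending; pending now {c=4})
Op 7: ROLLBACK: discarded pending ['c']; in_txn=False
ROLLBACK at op 4 discards: ['e']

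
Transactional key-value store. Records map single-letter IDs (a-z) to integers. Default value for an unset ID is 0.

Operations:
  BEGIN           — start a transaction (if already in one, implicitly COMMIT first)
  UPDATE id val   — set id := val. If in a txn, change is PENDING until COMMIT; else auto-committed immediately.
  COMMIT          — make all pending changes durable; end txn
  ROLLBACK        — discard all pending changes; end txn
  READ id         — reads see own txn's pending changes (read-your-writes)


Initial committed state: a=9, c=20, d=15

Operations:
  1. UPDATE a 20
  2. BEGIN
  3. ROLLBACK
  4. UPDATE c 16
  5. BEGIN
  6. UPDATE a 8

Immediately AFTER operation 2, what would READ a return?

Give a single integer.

Initial committed: {a=9, c=20, d=15}
Op 1: UPDATE a=20 (auto-commit; committed a=20)
Op 2: BEGIN: in_txn=True, pending={}
After op 2: visible(a) = 20 (pending={}, committed={a=20, c=20, d=15})

Answer: 20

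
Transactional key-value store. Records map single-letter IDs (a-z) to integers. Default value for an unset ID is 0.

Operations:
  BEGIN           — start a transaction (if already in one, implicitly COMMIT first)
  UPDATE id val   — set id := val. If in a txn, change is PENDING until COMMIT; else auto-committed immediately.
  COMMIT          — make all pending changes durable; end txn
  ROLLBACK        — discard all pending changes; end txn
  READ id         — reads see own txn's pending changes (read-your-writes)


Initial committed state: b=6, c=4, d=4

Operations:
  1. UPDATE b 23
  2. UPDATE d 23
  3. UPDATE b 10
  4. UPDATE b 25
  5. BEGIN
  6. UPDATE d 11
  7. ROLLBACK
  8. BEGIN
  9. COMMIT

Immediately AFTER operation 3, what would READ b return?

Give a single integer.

Answer: 10

Derivation:
Initial committed: {b=6, c=4, d=4}
Op 1: UPDATE b=23 (auto-commit; committed b=23)
Op 2: UPDATE d=23 (auto-commit; committed d=23)
Op 3: UPDATE b=10 (auto-commit; committed b=10)
After op 3: visible(b) = 10 (pending={}, committed={b=10, c=4, d=23})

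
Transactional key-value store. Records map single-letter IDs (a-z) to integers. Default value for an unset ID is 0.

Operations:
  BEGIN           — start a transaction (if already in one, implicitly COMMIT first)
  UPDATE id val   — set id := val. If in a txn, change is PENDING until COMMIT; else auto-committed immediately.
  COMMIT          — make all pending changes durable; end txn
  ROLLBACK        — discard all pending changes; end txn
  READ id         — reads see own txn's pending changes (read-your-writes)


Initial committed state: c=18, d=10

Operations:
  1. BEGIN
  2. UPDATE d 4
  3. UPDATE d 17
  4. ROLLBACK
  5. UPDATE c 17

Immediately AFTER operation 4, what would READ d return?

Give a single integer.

Answer: 10

Derivation:
Initial committed: {c=18, d=10}
Op 1: BEGIN: in_txn=True, pending={}
Op 2: UPDATE d=4 (pending; pending now {d=4})
Op 3: UPDATE d=17 (pending; pending now {d=17})
Op 4: ROLLBACK: discarded pending ['d']; in_txn=False
After op 4: visible(d) = 10 (pending={}, committed={c=18, d=10})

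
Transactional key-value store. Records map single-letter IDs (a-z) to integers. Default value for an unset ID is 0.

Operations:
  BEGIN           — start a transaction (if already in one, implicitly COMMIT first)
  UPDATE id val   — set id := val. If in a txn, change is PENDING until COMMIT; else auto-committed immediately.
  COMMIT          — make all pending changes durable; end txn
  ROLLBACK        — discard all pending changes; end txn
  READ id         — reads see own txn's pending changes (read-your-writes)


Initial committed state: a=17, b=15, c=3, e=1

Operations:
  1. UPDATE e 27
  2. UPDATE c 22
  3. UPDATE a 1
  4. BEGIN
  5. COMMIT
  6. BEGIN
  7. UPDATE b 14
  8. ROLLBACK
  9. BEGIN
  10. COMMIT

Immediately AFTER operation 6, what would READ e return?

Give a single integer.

Answer: 27

Derivation:
Initial committed: {a=17, b=15, c=3, e=1}
Op 1: UPDATE e=27 (auto-commit; committed e=27)
Op 2: UPDATE c=22 (auto-commit; committed c=22)
Op 3: UPDATE a=1 (auto-commit; committed a=1)
Op 4: BEGIN: in_txn=True, pending={}
Op 5: COMMIT: merged [] into committed; committed now {a=1, b=15, c=22, e=27}
Op 6: BEGIN: in_txn=True, pending={}
After op 6: visible(e) = 27 (pending={}, committed={a=1, b=15, c=22, e=27})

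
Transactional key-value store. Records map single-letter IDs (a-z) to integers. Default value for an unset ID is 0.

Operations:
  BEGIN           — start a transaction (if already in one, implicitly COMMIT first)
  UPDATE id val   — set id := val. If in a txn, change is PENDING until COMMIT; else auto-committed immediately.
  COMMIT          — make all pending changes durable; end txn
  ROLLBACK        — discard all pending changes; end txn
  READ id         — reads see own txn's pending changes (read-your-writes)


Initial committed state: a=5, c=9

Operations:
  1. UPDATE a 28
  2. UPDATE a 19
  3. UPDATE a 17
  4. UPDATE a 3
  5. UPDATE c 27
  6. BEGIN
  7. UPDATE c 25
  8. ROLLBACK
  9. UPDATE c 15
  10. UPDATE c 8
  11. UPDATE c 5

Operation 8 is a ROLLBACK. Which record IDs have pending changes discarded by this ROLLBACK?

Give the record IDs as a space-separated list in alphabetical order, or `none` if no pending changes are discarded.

Initial committed: {a=5, c=9}
Op 1: UPDATE a=28 (auto-commit; committed a=28)
Op 2: UPDATE a=19 (auto-commit; committed a=19)
Op 3: UPDATE a=17 (auto-commit; committed a=17)
Op 4: UPDATE a=3 (auto-commit; committed a=3)
Op 5: UPDATE c=27 (auto-commit; committed c=27)
Op 6: BEGIN: in_txn=True, pending={}
Op 7: UPDATE c=25 (pending; pending now {c=25})
Op 8: ROLLBACK: discarded pending ['c']; in_txn=False
Op 9: UPDATE c=15 (auto-commit; committed c=15)
Op 10: UPDATE c=8 (auto-commit; committed c=8)
Op 11: UPDATE c=5 (auto-commit; committed c=5)
ROLLBACK at op 8 discards: ['c']

Answer: c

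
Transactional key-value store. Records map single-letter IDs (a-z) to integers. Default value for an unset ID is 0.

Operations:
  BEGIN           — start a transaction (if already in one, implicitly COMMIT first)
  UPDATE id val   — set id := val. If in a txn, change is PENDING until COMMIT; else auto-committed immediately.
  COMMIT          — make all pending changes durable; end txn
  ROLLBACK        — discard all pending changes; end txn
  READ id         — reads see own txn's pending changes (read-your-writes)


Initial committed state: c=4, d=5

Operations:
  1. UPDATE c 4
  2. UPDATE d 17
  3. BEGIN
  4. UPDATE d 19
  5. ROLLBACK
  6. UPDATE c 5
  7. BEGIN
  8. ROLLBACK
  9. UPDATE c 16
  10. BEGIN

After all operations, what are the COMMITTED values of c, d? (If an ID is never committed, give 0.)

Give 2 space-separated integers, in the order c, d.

Initial committed: {c=4, d=5}
Op 1: UPDATE c=4 (auto-commit; committed c=4)
Op 2: UPDATE d=17 (auto-commit; committed d=17)
Op 3: BEGIN: in_txn=True, pending={}
Op 4: UPDATE d=19 (pending; pending now {d=19})
Op 5: ROLLBACK: discarded pending ['d']; in_txn=False
Op 6: UPDATE c=5 (auto-commit; committed c=5)
Op 7: BEGIN: in_txn=True, pending={}
Op 8: ROLLBACK: discarded pending []; in_txn=False
Op 9: UPDATE c=16 (auto-commit; committed c=16)
Op 10: BEGIN: in_txn=True, pending={}
Final committed: {c=16, d=17}

Answer: 16 17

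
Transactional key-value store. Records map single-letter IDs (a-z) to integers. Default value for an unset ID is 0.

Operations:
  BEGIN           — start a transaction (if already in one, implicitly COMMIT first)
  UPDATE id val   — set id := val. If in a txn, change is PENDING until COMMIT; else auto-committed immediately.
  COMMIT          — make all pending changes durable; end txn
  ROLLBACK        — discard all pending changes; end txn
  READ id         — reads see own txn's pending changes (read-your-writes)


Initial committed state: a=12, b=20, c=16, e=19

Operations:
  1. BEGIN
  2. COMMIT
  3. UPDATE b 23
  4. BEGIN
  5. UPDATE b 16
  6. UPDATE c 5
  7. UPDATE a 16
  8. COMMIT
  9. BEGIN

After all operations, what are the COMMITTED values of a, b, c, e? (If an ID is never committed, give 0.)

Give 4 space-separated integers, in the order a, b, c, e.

Answer: 16 16 5 19

Derivation:
Initial committed: {a=12, b=20, c=16, e=19}
Op 1: BEGIN: in_txn=True, pending={}
Op 2: COMMIT: merged [] into committed; committed now {a=12, b=20, c=16, e=19}
Op 3: UPDATE b=23 (auto-commit; committed b=23)
Op 4: BEGIN: in_txn=True, pending={}
Op 5: UPDATE b=16 (pending; pending now {b=16})
Op 6: UPDATE c=5 (pending; pending now {b=16, c=5})
Op 7: UPDATE a=16 (pending; pending now {a=16, b=16, c=5})
Op 8: COMMIT: merged ['a', 'b', 'c'] into committed; committed now {a=16, b=16, c=5, e=19}
Op 9: BEGIN: in_txn=True, pending={}
Final committed: {a=16, b=16, c=5, e=19}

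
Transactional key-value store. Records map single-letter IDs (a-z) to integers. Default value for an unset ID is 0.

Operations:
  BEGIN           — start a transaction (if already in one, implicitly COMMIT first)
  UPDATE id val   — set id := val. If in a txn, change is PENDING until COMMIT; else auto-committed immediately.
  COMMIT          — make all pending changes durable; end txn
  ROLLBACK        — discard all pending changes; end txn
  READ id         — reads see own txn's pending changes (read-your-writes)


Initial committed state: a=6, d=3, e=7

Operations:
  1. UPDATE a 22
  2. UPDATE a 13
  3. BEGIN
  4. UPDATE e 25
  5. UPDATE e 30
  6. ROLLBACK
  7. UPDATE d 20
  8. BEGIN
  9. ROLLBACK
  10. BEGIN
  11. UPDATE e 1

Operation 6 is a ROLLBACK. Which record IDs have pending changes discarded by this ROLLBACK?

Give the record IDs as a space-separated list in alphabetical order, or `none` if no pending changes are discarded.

Initial committed: {a=6, d=3, e=7}
Op 1: UPDATE a=22 (auto-commit; committed a=22)
Op 2: UPDATE a=13 (auto-commit; committed a=13)
Op 3: BEGIN: in_txn=True, pending={}
Op 4: UPDATE e=25 (pending; pending now {e=25})
Op 5: UPDATE e=30 (pending; pending now {e=30})
Op 6: ROLLBACK: discarded pending ['e']; in_txn=False
Op 7: UPDATE d=20 (auto-commit; committed d=20)
Op 8: BEGIN: in_txn=True, pending={}
Op 9: ROLLBACK: discarded pending []; in_txn=False
Op 10: BEGIN: in_txn=True, pending={}
Op 11: UPDATE e=1 (pending; pending now {e=1})
ROLLBACK at op 6 discards: ['e']

Answer: e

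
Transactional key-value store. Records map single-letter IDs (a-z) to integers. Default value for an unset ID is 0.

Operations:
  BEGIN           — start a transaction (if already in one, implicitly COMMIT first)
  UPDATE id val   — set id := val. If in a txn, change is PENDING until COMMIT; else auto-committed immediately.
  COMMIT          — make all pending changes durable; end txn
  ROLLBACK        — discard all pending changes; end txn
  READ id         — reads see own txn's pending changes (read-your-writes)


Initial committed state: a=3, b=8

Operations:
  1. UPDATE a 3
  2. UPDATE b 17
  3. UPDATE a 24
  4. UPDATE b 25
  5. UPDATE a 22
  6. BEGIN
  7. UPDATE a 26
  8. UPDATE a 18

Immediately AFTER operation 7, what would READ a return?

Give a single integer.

Initial committed: {a=3, b=8}
Op 1: UPDATE a=3 (auto-commit; committed a=3)
Op 2: UPDATE b=17 (auto-commit; committed b=17)
Op 3: UPDATE a=24 (auto-commit; committed a=24)
Op 4: UPDATE b=25 (auto-commit; committed b=25)
Op 5: UPDATE a=22 (auto-commit; committed a=22)
Op 6: BEGIN: in_txn=True, pending={}
Op 7: UPDATE a=26 (pending; pending now {a=26})
After op 7: visible(a) = 26 (pending={a=26}, committed={a=22, b=25})

Answer: 26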